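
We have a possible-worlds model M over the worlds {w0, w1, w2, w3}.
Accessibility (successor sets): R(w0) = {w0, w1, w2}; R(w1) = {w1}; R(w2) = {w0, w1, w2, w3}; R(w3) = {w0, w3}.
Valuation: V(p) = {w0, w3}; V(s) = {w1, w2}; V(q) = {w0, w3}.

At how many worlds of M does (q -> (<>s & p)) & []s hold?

1

Let φ = (q -> (<>s & p)) & []s. Evaluate φ at each world:
  w0 (successors {w0, w1, w2}): φ is false.
  w1 (successors {w1}): φ is true.
  w2 (successors {w0, w1, w2, w3}): φ is false.
  w3 (successors {w0, w3}): φ is false.
For instance, at w2:
  At w2: q -> (<>s & p) is true, []s is false, so (q -> (<>s & p)) & []s is false.
    At w2: q is false, <>s & p is false, so q -> (<>s & p) is true.
      At w2: <>s is true, p is false, so <>s & p is false.
    At w2: []s requires s at every successor {w0, w1, w2, w3}.
      s fails at w0, so []s is false at w2.
Satisfying worlds: {w1}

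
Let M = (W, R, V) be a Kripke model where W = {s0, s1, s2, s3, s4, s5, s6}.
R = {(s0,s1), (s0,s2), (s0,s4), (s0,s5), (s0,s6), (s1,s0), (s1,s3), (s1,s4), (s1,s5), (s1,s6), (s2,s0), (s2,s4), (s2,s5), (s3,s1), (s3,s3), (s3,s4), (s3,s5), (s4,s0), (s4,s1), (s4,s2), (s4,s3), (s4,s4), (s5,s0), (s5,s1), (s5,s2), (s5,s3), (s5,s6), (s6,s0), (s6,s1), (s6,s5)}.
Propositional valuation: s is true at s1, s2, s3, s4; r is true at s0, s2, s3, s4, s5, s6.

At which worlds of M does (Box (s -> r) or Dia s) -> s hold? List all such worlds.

s1, s2, s3, s4

Let φ = (Box (s -> r) or Dia s) -> s. Evaluate φ at each world:
  s0 (successors {s1, s2, s4, s5, s6}): φ is false.
  s1 (successors {s0, s3, s4, s5, s6}): φ is true.
  s2 (successors {s0, s4, s5}): φ is true.
  s3 (successors {s1, s3, s4, s5}): φ is true.
  s4 (successors {s0, s1, s2, s3, s4}): φ is true.
  s5 (successors {s0, s1, s2, s3, s6}): φ is false.
  s6 (successors {s0, s1, s5}): φ is false.
For instance, at s1:
  At s1: Box (s -> r) or Dia s is true, s is true, so (Box (s -> r) or Dia s) -> s is true.
    At s1: Box (s -> r) is true, Dia s is true, so Box (s -> r) or Dia s is true.
      At s1: Box (s -> r) requires s -> r at every successor {s0, s3, s4, s5, s6}.
        At s0: s -> r is true.
        At s3: s -> r is true.
        At s4: s -> r is true.
        At s5: s -> r is true.
        At s6: s -> r is true.
      So Box (s -> r) is true at s1.
      At s1: Dia s requires s at some successor in {s0, s3, s4, s5, s6}.
        s holds at s3, so Dia s is true at s1.
Satisfying worlds: {s1, s2, s3, s4}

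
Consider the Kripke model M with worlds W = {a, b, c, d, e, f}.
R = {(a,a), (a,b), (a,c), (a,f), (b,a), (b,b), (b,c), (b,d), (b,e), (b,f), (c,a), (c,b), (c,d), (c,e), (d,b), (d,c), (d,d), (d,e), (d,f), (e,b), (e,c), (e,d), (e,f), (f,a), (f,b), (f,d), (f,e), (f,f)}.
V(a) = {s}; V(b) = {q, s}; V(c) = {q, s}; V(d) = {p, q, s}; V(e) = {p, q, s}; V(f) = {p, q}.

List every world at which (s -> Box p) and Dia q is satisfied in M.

Let φ = (s -> Box p) and Dia q. Evaluate φ at each world:
  a (successors {a, b, c, f}): φ is false.
  b (successors {a, b, c, d, e, f}): φ is false.
  c (successors {a, b, d, e}): φ is false.
  d (successors {b, c, d, e, f}): φ is false.
  e (successors {b, c, d, f}): φ is false.
  f (successors {a, b, d, e, f}): φ is true.
For instance, at e:
  At e: s -> Box p is false, Dia q is true, so (s -> Box p) and Dia q is false.
    At e: s is true, Box p is false, so s -> Box p is false.
      At e: Box p requires p at every successor {b, c, d, f}.
        p fails at b, so Box p is false at e.
    At e: Dia q requires q at some successor in {b, c, d, f}.
      q holds at b, so Dia q is true at e.
Satisfying worlds: {f}

f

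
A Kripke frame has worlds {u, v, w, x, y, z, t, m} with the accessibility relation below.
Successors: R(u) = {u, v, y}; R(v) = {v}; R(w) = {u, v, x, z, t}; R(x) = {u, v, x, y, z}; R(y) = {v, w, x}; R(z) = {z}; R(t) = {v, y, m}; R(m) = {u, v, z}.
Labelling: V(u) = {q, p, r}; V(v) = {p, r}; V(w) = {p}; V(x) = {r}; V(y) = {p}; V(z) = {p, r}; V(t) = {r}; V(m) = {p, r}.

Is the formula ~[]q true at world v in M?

At v: []q is false, so ~[]q is true.
  At v: []q requires q at every successor {v}.
    q fails at v, so []q is false at v.

Yes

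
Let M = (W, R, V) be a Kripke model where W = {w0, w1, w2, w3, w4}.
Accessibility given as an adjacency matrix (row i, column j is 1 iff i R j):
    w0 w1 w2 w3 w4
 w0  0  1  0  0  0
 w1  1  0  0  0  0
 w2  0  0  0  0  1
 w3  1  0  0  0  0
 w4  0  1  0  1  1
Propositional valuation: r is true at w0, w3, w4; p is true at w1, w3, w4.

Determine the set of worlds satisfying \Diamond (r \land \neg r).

none

Recall that \Diamond ψ holds at a world iff ψ holds at some accessible world.
Let φ = \Diamond (r \land \neg r). Evaluate φ at each world:
  w0 (successors {w1}): φ is false.
  w1 (successors {w0}): φ is false.
  w2 (successors {w4}): φ is false.
  w3 (successors {w0}): φ is false.
  w4 (successors {w1, w3, w4}): φ is false.
For instance, at w4:
  At w4: \Diamond (r \land \neg r) requires r \land \neg r at some successor in {w1, w3, w4}.
    At w1: r \land \neg r is false.
    At w3: r \land \neg r is false.
    At w4: r \land \neg r is false.
  So \Diamond (r \land \neg r) is false at w4.
Satisfying worlds: none.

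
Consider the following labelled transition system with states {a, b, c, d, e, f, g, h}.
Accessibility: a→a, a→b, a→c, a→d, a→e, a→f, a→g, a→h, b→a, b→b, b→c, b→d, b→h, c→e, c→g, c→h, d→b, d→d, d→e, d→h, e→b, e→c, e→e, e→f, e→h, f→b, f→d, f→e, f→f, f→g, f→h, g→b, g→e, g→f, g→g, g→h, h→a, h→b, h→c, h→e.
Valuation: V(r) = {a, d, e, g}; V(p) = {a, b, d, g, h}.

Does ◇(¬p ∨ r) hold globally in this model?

Let φ = ◇(¬p ∨ r). Evaluate φ at each world:
  a (successors {a, b, c, d, e, f, g, h}): φ is true.
  b (successors {a, b, c, d, h}): φ is true.
  c (successors {e, g, h}): φ is true.
  d (successors {b, d, e, h}): φ is true.
  e (successors {b, c, e, f, h}): φ is true.
  f (successors {b, d, e, f, g, h}): φ is true.
  g (successors {b, e, f, g, h}): φ is true.
  h (successors {a, b, c, e}): φ is true.
For instance, at b:
  At b: ◇(¬p ∨ r) requires ¬p ∨ r at some successor in {a, b, c, d, h}.
    ¬p ∨ r holds at a, so ◇(¬p ∨ r) is true at b.

Yes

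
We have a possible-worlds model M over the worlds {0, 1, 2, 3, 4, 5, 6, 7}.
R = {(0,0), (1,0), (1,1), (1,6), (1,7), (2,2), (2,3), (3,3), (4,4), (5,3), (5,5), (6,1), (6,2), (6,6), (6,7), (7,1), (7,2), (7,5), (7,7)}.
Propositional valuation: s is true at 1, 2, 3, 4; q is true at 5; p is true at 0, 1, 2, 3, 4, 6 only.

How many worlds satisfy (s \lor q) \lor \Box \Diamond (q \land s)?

Let φ = (s \lor q) \lor \Box \Diamond (q \land s). Evaluate φ at each world:
  0 (successors {0}): φ is false.
  1 (successors {0, 1, 6, 7}): φ is true.
  2 (successors {2, 3}): φ is true.
  3 (successors {3}): φ is true.
  4 (successors {4}): φ is true.
  5 (successors {3, 5}): φ is true.
  6 (successors {1, 2, 6, 7}): φ is false.
  7 (successors {1, 2, 5, 7}): φ is false.
For instance, at 5:
  At 5: s \lor q is true, \Box \Diamond (q \land s) is false, so (s \lor q) \lor \Box \Diamond (q \land s) is true.
    At 5: \Box \Diamond (q \land s) requires \Diamond (q \land s) at every successor {3, 5}.
      \Diamond (q \land s) fails at 3, so \Box \Diamond (q \land s) is false at 5.
Satisfying worlds: {1, 2, 3, 4, 5}

5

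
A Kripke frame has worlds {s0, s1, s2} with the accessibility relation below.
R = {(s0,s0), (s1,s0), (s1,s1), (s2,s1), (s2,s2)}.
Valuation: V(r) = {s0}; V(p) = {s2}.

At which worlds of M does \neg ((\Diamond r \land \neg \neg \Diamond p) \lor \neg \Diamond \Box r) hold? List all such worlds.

Let φ = \neg ((\Diamond r \land \neg \neg \Diamond p) \lor \neg \Diamond \Box r). Evaluate φ at each world:
  s0 (successors {s0}): φ is true.
  s1 (successors {s0, s1}): φ is true.
  s2 (successors {s1, s2}): φ is false.
For instance, at s0:
  At s0: (\Diamond r \land \neg \neg \Diamond p) \lor \neg \Diamond \Box r is false, so \neg ((\Diamond r \land \neg \neg \Diamond p) \lor \neg \Diamond \Box r) is true.
    At s0: \Diamond r \land \neg \neg \Diamond p is false, \neg \Diamond \Box r is false, so (\Diamond r \land \neg \neg \Diamond p) \lor \neg \Diamond \Box r is false.
      At s0: \Diamond r is true, \neg \neg \Diamond p is false, so \Diamond r \land \neg \neg \Diamond p is false.
      At s0: \Diamond \Box r is true, so \neg \Diamond \Box r is false.
Satisfying worlds: {s0, s1}

s0, s1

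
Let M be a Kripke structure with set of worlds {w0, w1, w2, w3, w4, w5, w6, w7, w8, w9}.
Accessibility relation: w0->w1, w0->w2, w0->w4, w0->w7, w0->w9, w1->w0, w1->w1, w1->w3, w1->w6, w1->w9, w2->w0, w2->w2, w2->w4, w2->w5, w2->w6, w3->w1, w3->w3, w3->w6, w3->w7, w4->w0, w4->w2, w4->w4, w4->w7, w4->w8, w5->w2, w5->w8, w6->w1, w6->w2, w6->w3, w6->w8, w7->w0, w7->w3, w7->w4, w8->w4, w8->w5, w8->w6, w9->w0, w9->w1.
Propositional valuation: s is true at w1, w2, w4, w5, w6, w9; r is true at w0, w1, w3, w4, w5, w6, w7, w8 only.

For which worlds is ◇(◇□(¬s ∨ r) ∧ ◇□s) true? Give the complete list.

Recall that □ψ holds at a world iff ψ holds at every accessible world, and ◇ψ holds iff ψ holds at some accessible world.
Let φ = ◇(◇□(¬s ∨ r) ∧ ◇□s). Evaluate φ at each world:
  w0 (successors {w1, w2, w4, w7, w9}): φ is true.
  w1 (successors {w0, w1, w3, w6, w9}): φ is true.
  w2 (successors {w0, w2, w4, w5, w6}): φ is true.
  w3 (successors {w1, w3, w6, w7}): φ is true.
  w4 (successors {w0, w2, w4, w7, w8}): φ is true.
  w5 (successors {w2, w8}): φ is false.
  w6 (successors {w1, w2, w3, w8}): φ is false.
  w7 (successors {w0, w3, w4}): φ is true.
  w8 (successors {w4, w5, w6}): φ is true.
  w9 (successors {w0, w1}): φ is false.
For instance, at w2:
  At w2: ◇(◇□(¬s ∨ r) ∧ ◇□s) requires ◇□(¬s ∨ r) ∧ ◇□s at some successor in {w0, w2, w4, w5, w6}.
    ◇□(¬s ∨ r) ∧ ◇□s holds at w4, so ◇(◇□(¬s ∨ r) ∧ ◇□s) is true at w2.
      At w4: ◇□(¬s ∨ r) is true, ◇□s is true, so ◇□(¬s ∨ r) ∧ ◇□s is true.
Satisfying worlds: {w0, w1, w2, w3, w4, w7, w8}

w0, w1, w2, w3, w4, w7, w8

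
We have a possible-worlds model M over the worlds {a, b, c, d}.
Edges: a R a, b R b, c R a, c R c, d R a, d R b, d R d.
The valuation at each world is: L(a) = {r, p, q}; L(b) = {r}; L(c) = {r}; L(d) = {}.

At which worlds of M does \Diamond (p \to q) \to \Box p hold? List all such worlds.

a

Let φ = \Diamond (p \to q) \to \Box p. Evaluate φ at each world:
  a (successors {a}): φ is true.
  b (successors {b}): φ is false.
  c (successors {a, c}): φ is false.
  d (successors {a, b, d}): φ is false.
For instance, at c:
  At c: \Diamond (p \to q) is true, \Box p is false, so \Diamond (p \to q) \to \Box p is false.
    At c: \Diamond (p \to q) requires p \to q at some successor in {a, c}.
      p \to q holds at a, so \Diamond (p \to q) is true at c.
    At c: \Box p requires p at every successor {a, c}.
      p fails at c, so \Box p is false at c.
Satisfying worlds: {a}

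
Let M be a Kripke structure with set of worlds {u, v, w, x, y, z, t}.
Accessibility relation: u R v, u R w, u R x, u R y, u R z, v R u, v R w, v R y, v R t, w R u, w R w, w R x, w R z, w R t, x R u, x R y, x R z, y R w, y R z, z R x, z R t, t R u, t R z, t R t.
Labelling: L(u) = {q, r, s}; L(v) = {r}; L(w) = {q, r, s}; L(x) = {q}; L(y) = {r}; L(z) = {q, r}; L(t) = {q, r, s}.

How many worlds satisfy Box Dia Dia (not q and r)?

4

Let φ = Box Dia Dia (not q and r). Evaluate φ at each world:
  u (successors {v, w, x, y, z}): φ is false.
  v (successors {u, w, y, t}): φ is false.
  w (successors {u, w, x, z, t}): φ is true.
  x (successors {u, y, z}): φ is false.
  y (successors {w, z}): φ is true.
  z (successors {x, t}): φ is true.
  t (successors {u, z, t}): φ is true.
For instance, at x:
  At x: Box Dia Dia (not q and r) requires Dia Dia (not q and r) at every successor {u, y, z}.
    Dia Dia (not q and r) fails at y, so Box Dia Dia (not q and r) is false at x.
      At y: Dia Dia (not q and r) requires Dia (not q and r) at some successor in {w, z}.
        At w: Dia (not q and r) is false.
        At z: Dia (not q and r) is false.
      So Dia Dia (not q and r) is false at y.
Satisfying worlds: {w, y, z, t}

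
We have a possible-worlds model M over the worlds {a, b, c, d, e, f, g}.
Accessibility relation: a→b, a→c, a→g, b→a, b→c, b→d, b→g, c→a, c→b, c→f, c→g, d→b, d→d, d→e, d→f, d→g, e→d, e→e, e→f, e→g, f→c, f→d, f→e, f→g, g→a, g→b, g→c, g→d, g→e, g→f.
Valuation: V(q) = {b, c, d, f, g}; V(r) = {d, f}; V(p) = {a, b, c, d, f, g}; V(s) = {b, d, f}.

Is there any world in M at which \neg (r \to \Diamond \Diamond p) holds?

No

Let φ = \neg (r \to \Diamond \Diamond p). Evaluate φ at each world:
  a (successors {b, c, g}): φ is false.
  b (successors {a, c, d, g}): φ is false.
  c (successors {a, b, f, g}): φ is false.
  d (successors {b, d, e, f, g}): φ is false.
  e (successors {d, e, f, g}): φ is false.
  f (successors {c, d, e, g}): φ is false.
  g (successors {a, b, c, d, e, f}): φ is false.
For instance, at f:
  At f: r \to \Diamond \Diamond p is true, so \neg (r \to \Diamond \Diamond p) is false.
    At f: r is true, \Diamond \Diamond p is true, so r \to \Diamond \Diamond p is true.
      At f: \Diamond \Diamond p requires \Diamond p at some successor in {c, d, e, g}.
        \Diamond p holds at c, so \Diamond \Diamond p is true at f.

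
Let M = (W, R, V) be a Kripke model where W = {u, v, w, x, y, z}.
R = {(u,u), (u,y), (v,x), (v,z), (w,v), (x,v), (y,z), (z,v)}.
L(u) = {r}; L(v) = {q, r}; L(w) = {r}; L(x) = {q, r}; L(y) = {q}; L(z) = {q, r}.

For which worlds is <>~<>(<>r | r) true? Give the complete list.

none

Let φ = <>~<>(<>r | r). Evaluate φ at each world:
  u (successors {u, y}): φ is false.
  v (successors {x, z}): φ is false.
  w (successors {v}): φ is false.
  x (successors {v}): φ is false.
  y (successors {z}): φ is false.
  z (successors {v}): φ is false.
For instance, at x:
  At x: <>~<>(<>r | r) requires ~<>(<>r | r) at some successor in {v}.
    At v: ~<>(<>r | r) is false.
  So <>~<>(<>r | r) is false at x.
Satisfying worlds: none.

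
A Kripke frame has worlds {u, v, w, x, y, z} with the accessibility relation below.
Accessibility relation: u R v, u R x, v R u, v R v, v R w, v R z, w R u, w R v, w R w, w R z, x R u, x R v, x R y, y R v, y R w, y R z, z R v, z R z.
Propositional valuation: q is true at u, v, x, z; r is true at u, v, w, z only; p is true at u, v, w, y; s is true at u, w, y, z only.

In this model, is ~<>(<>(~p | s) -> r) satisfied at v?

Recall that <>ψ holds at a world iff ψ holds at some accessible world.
At v: <>(<>(~p | s) -> r) is true, so ~<>(<>(~p | s) -> r) is false.
  At v: <>(<>(~p | s) -> r) requires <>(~p | s) -> r at some successor in {u, v, w, z}.
    <>(~p | s) -> r holds at u, so <>(<>(~p | s) -> r) is true at v.
      At u: <>(~p | s) is true, r is true, so <>(~p | s) -> r is true.

No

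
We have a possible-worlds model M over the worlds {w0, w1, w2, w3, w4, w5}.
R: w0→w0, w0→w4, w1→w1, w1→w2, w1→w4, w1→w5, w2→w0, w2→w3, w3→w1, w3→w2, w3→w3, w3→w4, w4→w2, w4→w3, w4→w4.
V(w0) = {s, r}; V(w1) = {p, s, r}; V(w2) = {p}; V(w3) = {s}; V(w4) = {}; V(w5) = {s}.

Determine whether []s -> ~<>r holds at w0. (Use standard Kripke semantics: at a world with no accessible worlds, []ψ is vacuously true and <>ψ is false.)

At w0: []s is false, ~<>r is false, so []s -> ~<>r is true.
  At w0: []s requires s at every successor {w0, w4}.
    s fails at w4, so []s is false at w0.
  At w0: <>r is true, so ~<>r is false.
    At w0: <>r requires r at some successor in {w0, w4}.
      r holds at w0, so <>r is true at w0.

Yes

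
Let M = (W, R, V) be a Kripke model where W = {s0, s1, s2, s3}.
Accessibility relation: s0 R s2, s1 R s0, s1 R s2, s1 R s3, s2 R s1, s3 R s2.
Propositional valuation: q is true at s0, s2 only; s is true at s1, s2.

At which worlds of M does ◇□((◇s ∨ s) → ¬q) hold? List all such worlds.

Let φ = ◇□((◇s ∨ s) → ¬q). Evaluate φ at each world:
  s0 (successors {s2}): φ is true.
  s1 (successors {s0, s2, s3}): φ is true.
  s2 (successors {s1}): φ is false.
  s3 (successors {s2}): φ is true.
For instance, at s1:
  At s1: ◇□((◇s ∨ s) → ¬q) requires □((◇s ∨ s) → ¬q) at some successor in {s0, s2, s3}.
    □((◇s ∨ s) → ¬q) holds at s2, so ◇□((◇s ∨ s) → ¬q) is true at s1.
      At s2: □((◇s ∨ s) → ¬q) requires (◇s ∨ s) → ¬q at every successor {s1}.
        At s1: (◇s ∨ s) → ¬q is true.
      So □((◇s ∨ s) → ¬q) is true at s2.
Satisfying worlds: {s0, s1, s3}

s0, s1, s3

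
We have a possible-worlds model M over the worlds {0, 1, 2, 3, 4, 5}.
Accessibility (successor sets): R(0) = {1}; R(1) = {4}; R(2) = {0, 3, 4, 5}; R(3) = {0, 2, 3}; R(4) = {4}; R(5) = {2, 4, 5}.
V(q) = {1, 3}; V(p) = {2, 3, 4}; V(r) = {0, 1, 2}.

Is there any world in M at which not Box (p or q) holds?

Recall that Box ψ holds at a world iff ψ holds at every accessible world, and Dia ψ holds iff ψ holds at some accessible world.
Let φ = not Box (p or q). Evaluate φ at each world:
  0 (successors {1}): φ is false.
  1 (successors {4}): φ is false.
  2 (successors {0, 3, 4, 5}): φ is true.
  3 (successors {0, 2, 3}): φ is true.
  4 (successors {4}): φ is false.
  5 (successors {2, 4, 5}): φ is true.
Detail at 2 (witness):
  At 2: Box (p or q) is false, so not Box (p or q) is true.
    At 2: Box (p or q) requires p or q at every successor {0, 3, 4, 5}.
      p or q fails at 0, so Box (p or q) is false at 2.

Yes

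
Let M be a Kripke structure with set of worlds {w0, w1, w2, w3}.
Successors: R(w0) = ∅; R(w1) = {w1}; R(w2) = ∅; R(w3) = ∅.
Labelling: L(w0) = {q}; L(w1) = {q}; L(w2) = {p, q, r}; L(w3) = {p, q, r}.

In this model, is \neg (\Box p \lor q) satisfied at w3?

Recall that \Box ψ holds at a world iff ψ holds at every accessible world, and \Diamond ψ holds iff ψ holds at some accessible world.
At w3: \Box p \lor q is true, so \neg (\Box p \lor q) is false.
  At w3: \Box p is true, q is true, so \Box p \lor q is true.
    At w3: no accessible worlds, so \Box p holds vacuously.

No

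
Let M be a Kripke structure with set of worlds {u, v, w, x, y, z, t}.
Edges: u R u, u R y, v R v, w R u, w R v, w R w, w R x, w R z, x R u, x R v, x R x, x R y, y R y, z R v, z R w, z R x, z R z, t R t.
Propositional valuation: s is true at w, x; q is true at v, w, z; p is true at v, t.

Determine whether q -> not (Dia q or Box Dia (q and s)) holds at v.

No

Recall that Box ψ holds at a world iff ψ holds at every accessible world, and Dia ψ holds iff ψ holds at some accessible world.
At v: q is true, not (Dia q or Box Dia (q and s)) is false, so q -> not (Dia q or Box Dia (q and s)) is false.
  At v: Dia q or Box Dia (q and s) is true, so not (Dia q or Box Dia (q and s)) is false.
    At v: Dia q is true, Box Dia (q and s) is false, so Dia q or Box Dia (q and s) is true.
      At v: Dia q requires q at some successor in {v}.
        q holds at v, so Dia q is true at v.
      At v: Box Dia (q and s) requires Dia (q and s) at every successor {v}.
        Dia (q and s) fails at v, so Box Dia (q and s) is false at v.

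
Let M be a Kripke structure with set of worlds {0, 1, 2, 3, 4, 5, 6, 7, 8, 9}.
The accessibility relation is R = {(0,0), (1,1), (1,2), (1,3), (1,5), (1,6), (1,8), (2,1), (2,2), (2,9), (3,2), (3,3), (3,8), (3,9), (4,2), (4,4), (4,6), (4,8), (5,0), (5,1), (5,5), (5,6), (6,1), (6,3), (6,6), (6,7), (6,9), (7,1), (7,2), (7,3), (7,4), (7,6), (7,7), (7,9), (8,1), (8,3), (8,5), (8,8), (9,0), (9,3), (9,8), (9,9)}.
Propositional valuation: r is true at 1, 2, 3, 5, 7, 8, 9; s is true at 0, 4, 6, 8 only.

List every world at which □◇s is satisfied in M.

Let φ = □◇s. Evaluate φ at each world:
  0 (successors {0}): φ is true.
  1 (successors {1, 2, 3, 5, 6, 8}): φ is false.
  2 (successors {1, 2, 9}): φ is false.
  3 (successors {2, 3, 8, 9}): φ is false.
  4 (successors {2, 4, 6, 8}): φ is false.
  5 (successors {0, 1, 5, 6}): φ is true.
  6 (successors {1, 3, 6, 7, 9}): φ is true.
  7 (successors {1, 2, 3, 4, 6, 7, 9}): φ is false.
  8 (successors {1, 3, 5, 8}): φ is true.
  9 (successors {0, 3, 8, 9}): φ is true.
For instance, at 3:
  At 3: □◇s requires ◇s at every successor {2, 3, 8, 9}.
    ◇s fails at 2, so □◇s is false at 3.
      At 2: ◇s requires s at some successor in {1, 2, 9}.
        At 1: s is false.
        At 2: s is false.
        At 9: s is false.
      So ◇s is false at 2.
Satisfying worlds: {0, 5, 6, 8, 9}

0, 5, 6, 8, 9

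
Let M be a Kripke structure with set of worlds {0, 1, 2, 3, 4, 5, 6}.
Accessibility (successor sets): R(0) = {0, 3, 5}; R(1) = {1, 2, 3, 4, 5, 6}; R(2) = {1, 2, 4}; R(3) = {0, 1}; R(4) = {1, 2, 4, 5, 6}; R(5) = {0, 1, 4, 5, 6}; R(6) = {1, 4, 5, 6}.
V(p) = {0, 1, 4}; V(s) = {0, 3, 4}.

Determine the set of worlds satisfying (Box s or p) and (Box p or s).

0, 4

Let φ = (Box s or p) and (Box p or s). Evaluate φ at each world:
  0 (successors {0, 3, 5}): φ is true.
  1 (successors {1, 2, 3, 4, 5, 6}): φ is false.
  2 (successors {1, 2, 4}): φ is false.
  3 (successors {0, 1}): φ is false.
  4 (successors {1, 2, 4, 5, 6}): φ is true.
  5 (successors {0, 1, 4, 5, 6}): φ is false.
  6 (successors {1, 4, 5, 6}): φ is false.
For instance, at 4:
  At 4: Box s or p is true, Box p or s is true, so (Box s or p) and (Box p or s) is true.
    At 4: Box s is false, p is true, so Box s or p is true.
      At 4: Box s requires s at every successor {1, 2, 4, 5, 6}.
        s fails at 1, so Box s is false at 4.
    At 4: Box p is false, s is true, so Box p or s is true.
      At 4: Box p requires p at every successor {1, 2, 4, 5, 6}.
        p fails at 2, so Box p is false at 4.
Satisfying worlds: {0, 4}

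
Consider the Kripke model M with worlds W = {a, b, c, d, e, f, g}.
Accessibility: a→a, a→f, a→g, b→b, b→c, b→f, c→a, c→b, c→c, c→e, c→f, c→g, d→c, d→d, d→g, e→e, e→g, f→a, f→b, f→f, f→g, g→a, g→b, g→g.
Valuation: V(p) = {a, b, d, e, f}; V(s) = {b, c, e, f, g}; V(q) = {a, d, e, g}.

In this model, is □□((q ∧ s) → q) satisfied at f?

Yes

At f: □□((q ∧ s) → q) requires □((q ∧ s) → q) at every successor {a, b, f, g}.
  At a: □((q ∧ s) → q) is true.
  At b: □((q ∧ s) → q) is true.
  At f: □((q ∧ s) → q) is true.
  At g: □((q ∧ s) → q) is true.
So □□((q ∧ s) → q) is true at f.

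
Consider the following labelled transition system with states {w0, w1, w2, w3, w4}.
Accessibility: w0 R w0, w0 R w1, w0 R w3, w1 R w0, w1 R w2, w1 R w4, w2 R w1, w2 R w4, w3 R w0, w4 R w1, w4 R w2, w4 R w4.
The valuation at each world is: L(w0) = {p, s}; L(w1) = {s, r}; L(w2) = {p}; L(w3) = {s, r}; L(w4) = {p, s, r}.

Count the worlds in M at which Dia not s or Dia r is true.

Let φ = Dia not s or Dia r. Evaluate φ at each world:
  w0 (successors {w0, w1, w3}): φ is true.
  w1 (successors {w0, w2, w4}): φ is true.
  w2 (successors {w1, w4}): φ is true.
  w3 (successors {w0}): φ is false.
  w4 (successors {w1, w2, w4}): φ is true.
For instance, at w2:
  At w2: Dia not s is false, Dia r is true, so Dia not s or Dia r is true.
    At w2: Dia not s requires not s at some successor in {w1, w4}.
      At w1: not s is false.
      At w4: not s is false.
    So Dia not s is false at w2.
    At w2: Dia r requires r at some successor in {w1, w4}.
      r holds at w1, so Dia r is true at w2.
Satisfying worlds: {w0, w1, w2, w4}

4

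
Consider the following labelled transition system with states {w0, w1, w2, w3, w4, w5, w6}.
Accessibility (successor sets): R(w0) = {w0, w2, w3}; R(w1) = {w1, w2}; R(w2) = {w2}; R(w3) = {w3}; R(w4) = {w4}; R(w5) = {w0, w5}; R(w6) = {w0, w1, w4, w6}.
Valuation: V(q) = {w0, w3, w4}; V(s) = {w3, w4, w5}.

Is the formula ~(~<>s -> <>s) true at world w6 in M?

At w6: ~<>s -> <>s is true, so ~(~<>s -> <>s) is false.
  At w6: ~<>s is false, <>s is true, so ~<>s -> <>s is true.
    At w6: <>s is true, so ~<>s is false.
      At w6: <>s requires s at some successor in {w0, w1, w4, w6}.
        s holds at w4, so <>s is true at w6.
    At w6: <>s requires s at some successor in {w0, w1, w4, w6}.
      s holds at w4, so <>s is true at w6.

No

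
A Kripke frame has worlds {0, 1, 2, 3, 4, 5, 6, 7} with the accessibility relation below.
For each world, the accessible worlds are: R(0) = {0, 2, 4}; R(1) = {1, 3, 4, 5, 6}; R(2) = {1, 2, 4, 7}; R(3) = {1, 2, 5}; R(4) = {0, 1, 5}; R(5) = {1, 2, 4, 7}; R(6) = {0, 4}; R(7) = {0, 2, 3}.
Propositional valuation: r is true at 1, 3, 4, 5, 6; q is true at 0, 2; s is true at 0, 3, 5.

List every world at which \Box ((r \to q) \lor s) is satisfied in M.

7

Let φ = \Box ((r \to q) \lor s). Evaluate φ at each world:
  0 (successors {0, 2, 4}): φ is false.
  1 (successors {1, 3, 4, 5, 6}): φ is false.
  2 (successors {1, 2, 4, 7}): φ is false.
  3 (successors {1, 2, 5}): φ is false.
  4 (successors {0, 1, 5}): φ is false.
  5 (successors {1, 2, 4, 7}): φ is false.
  6 (successors {0, 4}): φ is false.
  7 (successors {0, 2, 3}): φ is true.
For instance, at 2:
  At 2: \Box ((r \to q) \lor s) requires (r \to q) \lor s at every successor {1, 2, 4, 7}.
    (r \to q) \lor s fails at 1, so \Box ((r \to q) \lor s) is false at 2.
Satisfying worlds: {7}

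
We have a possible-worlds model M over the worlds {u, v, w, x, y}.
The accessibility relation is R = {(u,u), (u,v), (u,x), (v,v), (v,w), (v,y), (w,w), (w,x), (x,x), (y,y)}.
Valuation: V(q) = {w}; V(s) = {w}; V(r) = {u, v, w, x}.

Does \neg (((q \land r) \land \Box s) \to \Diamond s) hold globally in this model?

Recall that \Box ψ holds at a world iff ψ holds at every accessible world, and \Diamond ψ holds iff ψ holds at some accessible world.
Let φ = \neg (((q \land r) \land \Box s) \to \Diamond s). Evaluate φ at each world:
  u (successors {u, v, x}): φ is false.
  v (successors {v, w, y}): φ is false.
  w (successors {w, x}): φ is false.
  x (successors {x}): φ is false.
  y (successors {y}): φ is false.
Detail at u (counterexample):
  At u: ((q \land r) \land \Box s) \to \Diamond s is true, so \neg (((q \land r) \land \Box s) \to \Diamond s) is false.
    At u: (q \land r) \land \Box s is false, \Diamond s is false, so ((q \land r) \land \Box s) \to \Diamond s is true.
      At u: q \land r is false, \Box s is false, so (q \land r) \land \Box s is false.
      At u: \Diamond s requires s at some successor in {u, v, x}.
        At u: s is false.
        At v: s is false.
        At x: s is false.
      So \Diamond s is false at u.

No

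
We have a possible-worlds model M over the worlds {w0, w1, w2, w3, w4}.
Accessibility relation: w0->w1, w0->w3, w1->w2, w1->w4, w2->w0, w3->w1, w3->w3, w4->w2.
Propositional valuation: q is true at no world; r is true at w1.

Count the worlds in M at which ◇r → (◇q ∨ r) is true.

3

Recall that ◇ψ holds at a world iff ψ holds at some accessible world.
Let φ = ◇r → (◇q ∨ r). Evaluate φ at each world:
  w0 (successors {w1, w3}): φ is false.
  w1 (successors {w2, w4}): φ is true.
  w2 (successors {w0}): φ is true.
  w3 (successors {w1, w3}): φ is false.
  w4 (successors {w2}): φ is true.
For instance, at w0:
  At w0: ◇r is true, ◇q ∨ r is false, so ◇r → (◇q ∨ r) is false.
    At w0: ◇r requires r at some successor in {w1, w3}.
      r holds at w1, so ◇r is true at w0.
    At w0: ◇q is false, r is false, so ◇q ∨ r is false.
      At w0: ◇q requires q at some successor in {w1, w3}.
        At w1: q is false.
        At w3: q is false.
      So ◇q is false at w0.
Satisfying worlds: {w1, w2, w4}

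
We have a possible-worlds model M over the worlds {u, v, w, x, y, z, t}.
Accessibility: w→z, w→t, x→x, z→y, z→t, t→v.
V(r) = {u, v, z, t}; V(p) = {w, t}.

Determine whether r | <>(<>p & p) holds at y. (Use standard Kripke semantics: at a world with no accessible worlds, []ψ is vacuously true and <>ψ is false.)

Recall that <>ψ holds at a world iff ψ holds at some accessible world.
At y: r is false, <>(<>p & p) is false, so r | <>(<>p & p) is false.
  At y: no accessible worlds, so <>(<>p & p) is false.

No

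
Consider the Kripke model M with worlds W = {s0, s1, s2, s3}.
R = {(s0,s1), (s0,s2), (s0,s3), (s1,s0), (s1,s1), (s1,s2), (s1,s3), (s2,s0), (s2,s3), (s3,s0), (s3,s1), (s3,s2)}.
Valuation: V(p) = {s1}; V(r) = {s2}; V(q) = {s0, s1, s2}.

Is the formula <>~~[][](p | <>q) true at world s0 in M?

Recall that []ψ holds at a world iff ψ holds at every accessible world, and <>ψ holds iff ψ holds at some accessible world.
At s0: <>~~[][](p | <>q) requires ~~[][](p | <>q) at some successor in {s1, s2, s3}.
  ~~[][](p | <>q) holds at s1, so <>~~[][](p | <>q) is true at s0.
    At s1: ~[][](p | <>q) is false, so ~~[][](p | <>q) is true.
      At s1: [][](p | <>q) is true, so ~[][](p | <>q) is false.

Yes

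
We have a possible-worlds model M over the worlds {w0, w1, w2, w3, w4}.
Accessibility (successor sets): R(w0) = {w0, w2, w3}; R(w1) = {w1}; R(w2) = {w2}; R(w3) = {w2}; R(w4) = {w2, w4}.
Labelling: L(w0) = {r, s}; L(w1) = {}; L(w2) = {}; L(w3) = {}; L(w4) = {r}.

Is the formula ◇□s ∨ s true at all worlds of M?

Let φ = ◇□s ∨ s. Evaluate φ at each world:
  w0 (successors {w0, w2, w3}): φ is true.
  w1 (successors {w1}): φ is false.
  w2 (successors {w2}): φ is false.
  w3 (successors {w2}): φ is false.
  w4 (successors {w2, w4}): φ is false.
Detail at w1 (counterexample):
  At w1: ◇□s is false, s is false, so ◇□s ∨ s is false.
    At w1: ◇□s requires □s at some successor in {w1}.
      At w1: □s is false.
    So ◇□s is false at w1.

No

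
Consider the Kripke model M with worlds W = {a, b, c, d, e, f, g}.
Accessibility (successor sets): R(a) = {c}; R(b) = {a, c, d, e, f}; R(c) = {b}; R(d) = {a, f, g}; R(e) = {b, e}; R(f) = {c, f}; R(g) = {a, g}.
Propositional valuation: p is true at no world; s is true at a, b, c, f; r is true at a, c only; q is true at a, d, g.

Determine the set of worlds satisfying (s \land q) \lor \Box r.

Let φ = (s \land q) \lor \Box r. Evaluate φ at each world:
  a (successors {c}): φ is true.
  b (successors {a, c, d, e, f}): φ is false.
  c (successors {b}): φ is false.
  d (successors {a, f, g}): φ is false.
  e (successors {b, e}): φ is false.
  f (successors {c, f}): φ is false.
  g (successors {a, g}): φ is false.
For instance, at a:
  At a: s \land q is true, \Box r is true, so (s \land q) \lor \Box r is true.
    At a: \Box r requires r at every successor {c}.
      At c: r is true.
    So \Box r is true at a.
Satisfying worlds: {a}

a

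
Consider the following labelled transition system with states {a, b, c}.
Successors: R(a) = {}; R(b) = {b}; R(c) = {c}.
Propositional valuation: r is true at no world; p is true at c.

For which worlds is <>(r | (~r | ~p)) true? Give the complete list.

b, c

Let φ = <>(r | (~r | ~p)). Evaluate φ at each world:
  a (successors ∅): φ is false.
  b (successors {b}): φ is true.
  c (successors {c}): φ is true.
For instance, at b:
  At b: <>(r | (~r | ~p)) requires r | (~r | ~p) at some successor in {b}.
    r | (~r | ~p) holds at b, so <>(r | (~r | ~p)) is true at b.
Satisfying worlds: {b, c}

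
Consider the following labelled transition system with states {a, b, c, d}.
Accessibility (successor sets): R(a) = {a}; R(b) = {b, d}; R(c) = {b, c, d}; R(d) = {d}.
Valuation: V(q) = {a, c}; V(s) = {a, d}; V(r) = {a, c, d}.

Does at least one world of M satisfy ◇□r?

Yes

Let φ = ◇□r. Evaluate φ at each world:
  a (successors {a}): φ is true.
  b (successors {b, d}): φ is true.
  c (successors {b, c, d}): φ is true.
  d (successors {d}): φ is true.
Detail at a (witness):
  At a: ◇□r requires □r at some successor in {a}.
    □r holds at a, so ◇□r is true at a.
      At a: □r requires r at every successor {a}.
        At a: r is true.
      So □r is true at a.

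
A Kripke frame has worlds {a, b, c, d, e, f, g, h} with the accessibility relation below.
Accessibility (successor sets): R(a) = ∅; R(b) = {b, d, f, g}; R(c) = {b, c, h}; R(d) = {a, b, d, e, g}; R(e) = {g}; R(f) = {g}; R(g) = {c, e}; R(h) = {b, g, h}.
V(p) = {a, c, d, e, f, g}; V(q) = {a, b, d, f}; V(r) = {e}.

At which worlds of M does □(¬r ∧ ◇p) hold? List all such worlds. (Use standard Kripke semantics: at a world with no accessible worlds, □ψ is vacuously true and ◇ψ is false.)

a, b, c, e, f, h

Let φ = □(¬r ∧ ◇p). Evaluate φ at each world:
  a (successors ∅): φ is true.
  b (successors {b, d, f, g}): φ is true.
  c (successors {b, c, h}): φ is true.
  d (successors {a, b, d, e, g}): φ is false.
  e (successors {g}): φ is true.
  f (successors {g}): φ is true.
  g (successors {c, e}): φ is false.
  h (successors {b, g, h}): φ is true.
For instance, at f:
  At f: □(¬r ∧ ◇p) requires ¬r ∧ ◇p at every successor {g}.
      At g: ¬r is true, ◇p is true, so ¬r ∧ ◇p is true.
  So □(¬r ∧ ◇p) is true at f.
Satisfying worlds: {a, b, c, e, f, h}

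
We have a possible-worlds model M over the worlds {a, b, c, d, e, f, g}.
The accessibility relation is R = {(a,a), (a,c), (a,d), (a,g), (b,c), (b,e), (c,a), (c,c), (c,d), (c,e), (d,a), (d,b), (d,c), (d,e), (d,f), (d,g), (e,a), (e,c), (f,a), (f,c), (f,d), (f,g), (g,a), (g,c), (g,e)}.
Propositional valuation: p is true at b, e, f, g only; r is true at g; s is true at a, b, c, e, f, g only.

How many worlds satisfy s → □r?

1

Recall that □ψ holds at a world iff ψ holds at every accessible world, and ◇ψ holds iff ψ holds at some accessible world.
Let φ = s → □r. Evaluate φ at each world:
  a (successors {a, c, d, g}): φ is false.
  b (successors {c, e}): φ is false.
  c (successors {a, c, d, e}): φ is false.
  d (successors {a, b, c, e, f, g}): φ is true.
  e (successors {a, c}): φ is false.
  f (successors {a, c, d, g}): φ is false.
  g (successors {a, c, e}): φ is false.
For instance, at g:
  At g: s is true, □r is false, so s → □r is false.
    At g: □r requires r at every successor {a, c, e}.
      r fails at a, so □r is false at g.
Satisfying worlds: {d}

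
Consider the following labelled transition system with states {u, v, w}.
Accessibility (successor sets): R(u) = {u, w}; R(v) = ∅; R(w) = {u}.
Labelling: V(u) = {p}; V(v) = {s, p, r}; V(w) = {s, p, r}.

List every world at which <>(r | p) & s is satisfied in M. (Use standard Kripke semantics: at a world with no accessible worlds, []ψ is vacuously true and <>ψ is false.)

Let φ = <>(r | p) & s. Evaluate φ at each world:
  u (successors {u, w}): φ is false.
  v (successors ∅): φ is false.
  w (successors {u}): φ is true.
For instance, at u:
  At u: <>(r | p) is true, s is false, so <>(r | p) & s is false.
    At u: <>(r | p) requires r | p at some successor in {u, w}.
      r | p holds at u, so <>(r | p) is true at u.
Satisfying worlds: {w}

w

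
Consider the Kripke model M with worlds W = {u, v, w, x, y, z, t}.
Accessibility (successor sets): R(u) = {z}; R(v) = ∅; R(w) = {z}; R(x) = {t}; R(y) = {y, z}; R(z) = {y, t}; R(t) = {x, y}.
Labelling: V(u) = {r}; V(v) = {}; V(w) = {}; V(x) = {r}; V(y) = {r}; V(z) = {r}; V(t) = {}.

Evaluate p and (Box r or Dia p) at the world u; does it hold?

At u: p is false, Box r or Dia p is true, so p and (Box r or Dia p) is false.
  At u: Box r is true, Dia p is false, so Box r or Dia p is true.
    At u: Box r requires r at every successor {z}.
      At z: r is true.
    So Box r is true at u.
    At u: Dia p requires p at some successor in {z}.
      At z: p is false.
    So Dia p is false at u.

No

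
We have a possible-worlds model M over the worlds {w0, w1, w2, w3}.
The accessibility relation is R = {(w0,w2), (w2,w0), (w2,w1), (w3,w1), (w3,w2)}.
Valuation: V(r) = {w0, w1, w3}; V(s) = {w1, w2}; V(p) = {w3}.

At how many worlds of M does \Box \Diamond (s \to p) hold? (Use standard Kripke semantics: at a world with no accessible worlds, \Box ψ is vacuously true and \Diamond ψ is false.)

2

Recall that \Box ψ holds at a world iff ψ holds at every accessible world, and \Diamond ψ holds iff ψ holds at some accessible world.
Let φ = \Box \Diamond (s \to p). Evaluate φ at each world:
  w0 (successors {w2}): φ is true.
  w1 (successors ∅): φ is true.
  w2 (successors {w0, w1}): φ is false.
  w3 (successors {w1, w2}): φ is false.
For instance, at w2:
  At w2: \Box \Diamond (s \to p) requires \Diamond (s \to p) at every successor {w0, w1}.
    \Diamond (s \to p) fails at w0, so \Box \Diamond (s \to p) is false at w2.
      At w0: \Diamond (s \to p) requires s \to p at some successor in {w2}.
        At w2: s \to p is false.
      So \Diamond (s \to p) is false at w0.
Satisfying worlds: {w0, w1}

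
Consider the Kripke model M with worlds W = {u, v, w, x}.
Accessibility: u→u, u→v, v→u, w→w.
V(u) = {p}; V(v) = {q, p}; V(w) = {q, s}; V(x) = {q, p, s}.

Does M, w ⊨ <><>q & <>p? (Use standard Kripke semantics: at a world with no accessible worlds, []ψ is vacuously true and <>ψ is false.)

At w: <><>q is true, <>p is false, so <><>q & <>p is false.
  At w: <><>q requires <>q at some successor in {w}.
    <>q holds at w, so <><>q is true at w.
      At w: <>q requires q at some successor in {w}.
        q holds at w, so <>q is true at w.
  At w: <>p requires p at some successor in {w}.
    At w: p is false.
  So <>p is false at w.

No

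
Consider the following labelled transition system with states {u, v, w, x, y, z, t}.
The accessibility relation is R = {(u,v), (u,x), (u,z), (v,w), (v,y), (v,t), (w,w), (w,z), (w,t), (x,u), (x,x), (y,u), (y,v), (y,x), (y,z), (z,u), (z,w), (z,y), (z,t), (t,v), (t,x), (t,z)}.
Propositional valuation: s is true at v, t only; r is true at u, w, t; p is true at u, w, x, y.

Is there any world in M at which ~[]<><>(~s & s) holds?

Yes

Let φ = ~[]<><>(~s & s). Evaluate φ at each world:
  u (successors {v, x, z}): φ is true.
  v (successors {w, y, t}): φ is true.
  w (successors {w, z, t}): φ is true.
  x (successors {u, x}): φ is true.
  y (successors {u, v, x, z}): φ is true.
  z (successors {u, w, y, t}): φ is true.
  t (successors {v, x, z}): φ is true.
Detail at u (witness):
  At u: []<><>(~s & s) is false, so ~[]<><>(~s & s) is true.
    At u: []<><>(~s & s) requires <><>(~s & s) at every successor {v, x, z}.
      <><>(~s & s) fails at v, so []<><>(~s & s) is false at u.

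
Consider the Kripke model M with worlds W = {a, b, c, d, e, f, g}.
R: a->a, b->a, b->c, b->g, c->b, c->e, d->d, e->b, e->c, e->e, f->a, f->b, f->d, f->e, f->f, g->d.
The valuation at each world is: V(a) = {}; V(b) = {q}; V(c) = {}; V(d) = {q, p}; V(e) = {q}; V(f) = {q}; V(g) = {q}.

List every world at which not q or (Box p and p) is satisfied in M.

a, c, d

Recall that Box ψ holds at a world iff ψ holds at every accessible world, and Dia ψ holds iff ψ holds at some accessible world.
Let φ = not q or (Box p and p). Evaluate φ at each world:
  a (successors {a}): φ is true.
  b (successors {a, c, g}): φ is false.
  c (successors {b, e}): φ is true.
  d (successors {d}): φ is true.
  e (successors {b, c, e}): φ is false.
  f (successors {a, b, d, e, f}): φ is false.
  g (successors {d}): φ is false.
For instance, at b:
  At b: not q is false, Box p and p is false, so not q or (Box p and p) is false.
    At b: Box p is false, p is false, so Box p and p is false.
      At b: Box p requires p at every successor {a, c, g}.
        p fails at a, so Box p is false at b.
Satisfying worlds: {a, c, d}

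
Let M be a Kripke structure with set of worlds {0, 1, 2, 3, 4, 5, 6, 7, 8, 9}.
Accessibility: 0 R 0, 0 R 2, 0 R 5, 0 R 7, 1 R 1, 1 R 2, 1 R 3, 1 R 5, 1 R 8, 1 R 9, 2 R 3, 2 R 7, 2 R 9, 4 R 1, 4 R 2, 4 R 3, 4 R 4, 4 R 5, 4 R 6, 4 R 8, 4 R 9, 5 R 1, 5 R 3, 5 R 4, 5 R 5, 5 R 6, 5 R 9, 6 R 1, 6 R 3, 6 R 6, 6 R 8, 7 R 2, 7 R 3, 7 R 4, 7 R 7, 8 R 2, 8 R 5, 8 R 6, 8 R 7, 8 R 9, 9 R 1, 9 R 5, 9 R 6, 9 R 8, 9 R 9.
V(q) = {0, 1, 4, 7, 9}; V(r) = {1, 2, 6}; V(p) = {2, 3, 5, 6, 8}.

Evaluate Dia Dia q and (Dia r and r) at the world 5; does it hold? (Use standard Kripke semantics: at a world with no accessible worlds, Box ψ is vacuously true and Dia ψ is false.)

No

At 5: Dia Dia q is true, Dia r and r is false, so Dia Dia q and (Dia r and r) is false.
  At 5: Dia Dia q requires Dia q at some successor in {1, 3, 4, 5, 6, 9}.
    Dia q holds at 1, so Dia Dia q is true at 5.
      At 1: Dia q requires q at some successor in {1, 2, 3, 5, 8, 9}.
        q holds at 1, so Dia q is true at 1.
  At 5: Dia r is true, r is false, so Dia r and r is false.
    At 5: Dia r requires r at some successor in {1, 3, 4, 5, 6, 9}.
      r holds at 1, so Dia r is true at 5.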